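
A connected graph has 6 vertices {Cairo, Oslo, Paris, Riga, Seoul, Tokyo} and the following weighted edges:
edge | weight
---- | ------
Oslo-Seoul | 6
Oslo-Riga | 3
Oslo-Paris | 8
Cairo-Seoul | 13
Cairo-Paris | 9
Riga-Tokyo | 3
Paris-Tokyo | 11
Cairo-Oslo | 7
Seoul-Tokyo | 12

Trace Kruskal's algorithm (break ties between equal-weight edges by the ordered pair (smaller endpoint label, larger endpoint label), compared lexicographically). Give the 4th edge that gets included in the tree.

Cairo-Oslo

Kruskal's algorithm — process edges by increasing weight (ties by edge label):
Oslo-Riga (3): add. Components now {Oslo,Riga} {Tokyo} {Seoul} {Cairo} {Paris}
Riga-Tokyo (3): add. Components now {Oslo,Riga,Tokyo} {Seoul} {Cairo} {Paris}
Oslo-Seoul (6): add. Components now {Oslo,Riga,Seoul,Tokyo} {Cairo} {Paris}
Cairo-Oslo (7): add. Components now {Cairo,Oslo,Riga,Seoul,Tokyo} {Paris}
Oslo-Paris (8): add. Components now {Cairo,Oslo,Paris,Riga,Seoul,Tokyo}
The 4th edge added is Cairo-Oslo.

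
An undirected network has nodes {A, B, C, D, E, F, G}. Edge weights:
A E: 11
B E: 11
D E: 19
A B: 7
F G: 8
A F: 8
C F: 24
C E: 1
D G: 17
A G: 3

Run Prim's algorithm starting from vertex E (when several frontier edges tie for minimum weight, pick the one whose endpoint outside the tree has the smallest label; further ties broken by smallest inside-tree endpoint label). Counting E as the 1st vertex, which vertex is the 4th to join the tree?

Prim, starting at E.
Step 1: cheapest edge leaving the tree is C E (1); add C.
Step 2: cheapest edge leaving the tree is A E (11); add A.
Step 3: cheapest edge leaving the tree is A G (3); add G.
Step 4: cheapest edge leaving the tree is A B (7); add B.
Step 5: cheapest edge leaving the tree is A F (8); add F.
Step 6: cheapest edge leaving the tree is D G (17); add D.
Vertex order: E, C, A, G, B, F, D. The 4th vertex is G.

G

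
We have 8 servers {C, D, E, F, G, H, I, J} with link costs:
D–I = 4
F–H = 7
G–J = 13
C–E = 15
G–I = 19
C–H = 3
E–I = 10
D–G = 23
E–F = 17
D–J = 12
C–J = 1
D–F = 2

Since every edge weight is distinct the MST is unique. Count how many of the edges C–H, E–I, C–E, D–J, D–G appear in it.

2

Kruskal: consider edges lightest-first.
C–J (1): add — endpoints in different components.
D–F (2): add — endpoints in different components.
C–H (3): add — endpoints in different components.
D–I (4): add — endpoints in different components.
F–H (7): add — endpoints in different components.
E–I (10): add — endpoints in different components.
D–J (12): skip — D and J already connected.
G–J (13): add — endpoints in different components.
MST edge set: {C–J, D–F, C–H, D–I, F–H, E–I, G–J}.
Of the listed edges, {C–H, E–I} are in the MST → 2.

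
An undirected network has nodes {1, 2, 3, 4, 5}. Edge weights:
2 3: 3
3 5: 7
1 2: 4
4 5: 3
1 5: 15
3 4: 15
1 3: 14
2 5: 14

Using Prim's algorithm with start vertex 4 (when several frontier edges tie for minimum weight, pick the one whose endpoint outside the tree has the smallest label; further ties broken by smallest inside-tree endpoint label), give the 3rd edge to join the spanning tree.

Prim's algorithm from 4:
Step 1: cheapest edge leaving the tree is 4 5 (3); add 5.
Step 2: cheapest edge leaving the tree is 3 5 (7); add 3.
Step 3: cheapest edge leaving the tree is 2 3 (3); add 2.
Step 4: cheapest edge leaving the tree is 1 2 (4); add 1.
The 3rd edge added is 2 3.

2-3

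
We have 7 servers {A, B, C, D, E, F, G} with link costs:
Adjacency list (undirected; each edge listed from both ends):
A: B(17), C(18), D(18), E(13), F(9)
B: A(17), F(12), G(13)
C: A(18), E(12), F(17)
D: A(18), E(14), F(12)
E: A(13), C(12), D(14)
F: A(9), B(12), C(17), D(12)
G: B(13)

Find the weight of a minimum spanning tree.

Prim, starting at G.
Step 1: cheapest edge leaving the tree is B—G (13); add B.
Step 2: cheapest edge leaving the tree is B—F (12); add F.
Step 3: cheapest edge leaving the tree is A—F (9); add A.
Step 4: cheapest edge leaving the tree is D—F (12); add D.
Step 5: cheapest edge leaving the tree is A—E (13); add E.
Step 6: cheapest edge leaving the tree is C—E (12); add C.
MST edges: B—G, B—F, A—F, D—F, A—E, C—E; total weight 13+12+9+12+13+12 = 71.

71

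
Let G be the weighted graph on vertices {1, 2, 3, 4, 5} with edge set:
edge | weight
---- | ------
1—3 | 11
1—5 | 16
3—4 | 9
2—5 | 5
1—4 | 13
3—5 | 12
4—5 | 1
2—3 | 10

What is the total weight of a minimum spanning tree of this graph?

26

Prim's algorithm from 3:
Step 1: cheapest edge leaving the tree is 3—4 (9); add 4.
Step 2: cheapest edge leaving the tree is 4—5 (1); add 5.
Step 3: cheapest edge leaving the tree is 2—5 (5); add 2.
Step 4: cheapest edge leaving the tree is 1—3 (11); add 1.
MST edges: 3—4, 4—5, 2—5, 1—3; total weight 9+1+5+11 = 26.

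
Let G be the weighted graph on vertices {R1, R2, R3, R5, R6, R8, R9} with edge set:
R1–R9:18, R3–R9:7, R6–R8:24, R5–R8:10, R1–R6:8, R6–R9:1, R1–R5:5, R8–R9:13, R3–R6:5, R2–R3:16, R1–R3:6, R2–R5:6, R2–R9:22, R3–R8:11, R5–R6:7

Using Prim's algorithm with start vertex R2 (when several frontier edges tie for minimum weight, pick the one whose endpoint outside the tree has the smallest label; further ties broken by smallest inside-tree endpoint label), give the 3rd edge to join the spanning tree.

R1-R3

Prim's algorithm from R2:
Step 1: cheapest edge leaving the tree is R2–R5 (6); add R5.
Step 2: cheapest edge leaving the tree is R1–R5 (5); add R1.
Step 3: cheapest edge leaving the tree is R1–R3 (6); add R3.
Step 4: cheapest edge leaving the tree is R3–R6 (5); add R6.
Step 5: cheapest edge leaving the tree is R6–R9 (1); add R9.
Step 6: cheapest edge leaving the tree is R5–R8 (10); add R8.
The 3rd edge added is R1–R3.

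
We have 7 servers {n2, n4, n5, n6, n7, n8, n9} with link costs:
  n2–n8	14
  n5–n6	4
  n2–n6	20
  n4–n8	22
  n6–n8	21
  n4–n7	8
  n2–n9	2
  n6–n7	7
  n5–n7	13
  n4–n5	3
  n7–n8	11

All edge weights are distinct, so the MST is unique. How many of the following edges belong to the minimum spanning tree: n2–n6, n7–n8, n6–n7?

2

Kruskal: consider edges lightest-first.
n2–n9 (2): add — endpoints in different components.
n4–n5 (3): add — endpoints in different components.
n5–n6 (4): add — endpoints in different components.
n6–n7 (7): add — endpoints in different components.
n4–n7 (8): skip — n4 and n7 already connected.
n7–n8 (11): add — endpoints in different components.
n5–n7 (13): skip — n5 and n7 already connected.
n2–n8 (14): add — endpoints in different components.
MST edge set: {n2–n9, n4–n5, n5–n6, n6–n7, n7–n8, n2–n8}.
Of the listed edges, {n7–n8, n6–n7} are in the MST → 2.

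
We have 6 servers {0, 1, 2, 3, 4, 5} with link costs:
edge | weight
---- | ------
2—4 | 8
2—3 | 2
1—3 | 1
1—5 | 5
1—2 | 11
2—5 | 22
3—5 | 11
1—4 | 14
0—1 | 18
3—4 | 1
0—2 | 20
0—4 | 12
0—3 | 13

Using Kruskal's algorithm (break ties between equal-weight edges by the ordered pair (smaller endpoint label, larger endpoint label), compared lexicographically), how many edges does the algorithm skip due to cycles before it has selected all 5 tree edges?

3

Kruskal's algorithm — process edges by increasing weight (ties by edge label):
1—3 (1): add. Components now {0} {1,3} {2} {4} {5}
3—4 (1): add. Components now {0} {1,3,4} {2} {5}
2—3 (2): add. Components now {0} {1,2,3,4} {5}
1—5 (5): add. Components now {0} {1,2,3,4,5}
2—4 (8): skip — 2 and 4 already connected.
1—2 (11): skip — 1 and 2 already connected.
3—5 (11): skip — 3 and 5 already connected.
0—4 (12): add. Components now {0,1,2,3,4,5}
Edges rejected before the tree was complete: 3.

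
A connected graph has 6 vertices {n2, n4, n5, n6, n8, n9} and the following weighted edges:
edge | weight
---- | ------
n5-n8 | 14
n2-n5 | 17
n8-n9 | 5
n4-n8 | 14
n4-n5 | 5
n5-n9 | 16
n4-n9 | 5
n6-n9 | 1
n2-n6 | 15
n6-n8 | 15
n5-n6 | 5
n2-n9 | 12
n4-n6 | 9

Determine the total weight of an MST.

28

Prim's algorithm from n6:
Step 1: cheapest edge leaving the tree is n6-n9 (1); add n9.
Step 2: cheapest edge leaving the tree is n4-n9 (5); add n4.
Step 3: cheapest edge leaving the tree is n4-n5 (5); add n5.
Step 4: cheapest edge leaving the tree is n8-n9 (5); add n8.
Step 5: cheapest edge leaving the tree is n2-n9 (12); add n2.
MST edges: n6-n9, n4-n9, n4-n5, n8-n9, n2-n9; total weight 1+5+5+5+12 = 28.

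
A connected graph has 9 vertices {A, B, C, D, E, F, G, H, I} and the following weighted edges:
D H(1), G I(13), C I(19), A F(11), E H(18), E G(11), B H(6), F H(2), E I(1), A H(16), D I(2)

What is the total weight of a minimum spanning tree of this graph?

53

Kruskal's algorithm — process edges by increasing weight (ties by edge label):
D H (1): add — endpoints in different components.
E I (1): add — endpoints in different components.
D I (2): add — endpoints in different components.
F H (2): add — endpoints in different components.
B H (6): add — endpoints in different components.
A F (11): add — endpoints in different components.
E G (11): add — endpoints in different components.
G I (13): skip — G and I already connected.
A H (16): skip — A and H already connected.
E H (18): skip — E and H already connected.
C I (19): add — endpoints in different components.
MST edges: D H, E I, D I, F H, B H, A F, E G, C I; total weight 1+1+2+2+6+11+11+19 = 53.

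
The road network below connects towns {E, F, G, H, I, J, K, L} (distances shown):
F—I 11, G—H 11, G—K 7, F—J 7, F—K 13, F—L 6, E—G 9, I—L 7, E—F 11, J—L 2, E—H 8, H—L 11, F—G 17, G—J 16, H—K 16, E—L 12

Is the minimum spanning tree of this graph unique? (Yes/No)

Sort edges by weight, then run Kruskal:
J—L (2): add — endpoints in different components.
F—L (6): add — endpoints in different components.
F—J (7): skip — F and J already connected.
G—K (7): add — endpoints in different components.
I—L (7): add — endpoints in different components.
E—H (8): add — endpoints in different components.
E—G (9): add — endpoints in different components.
E—F (11): add — endpoints in different components.
Non-tree edge H—L has weight 11, equal to the heaviest edge on its tree cycle — swapping gives another MST of the same weight. Not unique.

No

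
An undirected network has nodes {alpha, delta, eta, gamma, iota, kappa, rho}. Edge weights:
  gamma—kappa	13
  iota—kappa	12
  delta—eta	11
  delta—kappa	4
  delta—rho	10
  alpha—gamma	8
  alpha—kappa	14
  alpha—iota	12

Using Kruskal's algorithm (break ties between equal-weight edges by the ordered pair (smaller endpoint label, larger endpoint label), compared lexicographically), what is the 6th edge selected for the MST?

iota-kappa

Kruskal: consider edges lightest-first.
delta—kappa (4): add — endpoints in different components.
alpha—gamma (8): add — endpoints in different components.
delta—rho (10): add — endpoints in different components.
delta—eta (11): add — endpoints in different components.
alpha—iota (12): add — endpoints in different components.
iota—kappa (12): add — endpoints in different components.
The 6th edge added is iota—kappa.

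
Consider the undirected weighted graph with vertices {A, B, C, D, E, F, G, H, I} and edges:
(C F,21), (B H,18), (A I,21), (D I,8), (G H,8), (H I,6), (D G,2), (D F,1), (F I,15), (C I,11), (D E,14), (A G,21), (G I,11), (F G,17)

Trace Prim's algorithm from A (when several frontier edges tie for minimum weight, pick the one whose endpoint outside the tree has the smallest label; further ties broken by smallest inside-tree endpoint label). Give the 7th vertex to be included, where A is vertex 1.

C

Prim, starting at A.
Step 1: cheapest edge leaving the tree is A G (21); add G.
Step 2: cheapest edge leaving the tree is D G (2); add D.
Step 3: cheapest edge leaving the tree is D F (1); add F.
Step 4: cheapest edge leaving the tree is G H (8); add H.
Step 5: cheapest edge leaving the tree is H I (6); add I.
Step 6: cheapest edge leaving the tree is C I (11); add C.
Step 7: cheapest edge leaving the tree is D E (14); add E.
Step 8: cheapest edge leaving the tree is B H (18); add B.
Vertex order: A, G, D, F, H, I, C, E, B. The 7th vertex is C.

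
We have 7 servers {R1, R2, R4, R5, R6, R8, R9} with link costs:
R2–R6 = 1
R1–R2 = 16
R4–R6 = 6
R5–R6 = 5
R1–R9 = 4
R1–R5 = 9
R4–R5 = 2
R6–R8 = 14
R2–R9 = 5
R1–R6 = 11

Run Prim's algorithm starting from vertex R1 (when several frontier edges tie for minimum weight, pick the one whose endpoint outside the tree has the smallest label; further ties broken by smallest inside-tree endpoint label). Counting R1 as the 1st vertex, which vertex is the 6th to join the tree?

R4

Grow the tree from R1 using Prim:
Step 1: cheapest edge leaving the tree is R1–R9 (4); add R9.
Step 2: cheapest edge leaving the tree is R2–R9 (5); add R2.
Step 3: cheapest edge leaving the tree is R2–R6 (1); add R6.
Step 4: cheapest edge leaving the tree is R5–R6 (5); add R5.
Step 5: cheapest edge leaving the tree is R4–R5 (2); add R4.
Step 6: cheapest edge leaving the tree is R6–R8 (14); add R8.
Vertex order: R1, R9, R2, R6, R5, R4, R8. The 6th vertex is R4.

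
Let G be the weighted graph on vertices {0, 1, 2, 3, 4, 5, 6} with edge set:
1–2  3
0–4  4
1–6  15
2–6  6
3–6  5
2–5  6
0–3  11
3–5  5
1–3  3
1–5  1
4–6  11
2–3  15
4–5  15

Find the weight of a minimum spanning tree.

27

Prim's algorithm from 2:
Step 1: frontier [1–2 3, 2–5 6, 2–6 6, 2–3 15] → take 1–2 (3); add 1.
Step 2: frontier [1–5 1, 1–3 3, 1–6 15, 2–5 6, 2–6 6, 2–3 15] → take 1–5 (1); add 5.
Step 3: frontier [1–3 3, 1–6 15, 2–6 6, 2–3 15, 3–5 5, 4–5 15] → take 1–3 (3); add 3.
Step 4: frontier [1–6 15, 2–6 6, 3–6 5, 0–3 11, 4–5 15] → take 3–6 (5); add 6.
Step 5: frontier [0–3 11, 4–5 15, 4–6 11] → take 0–3 (11); add 0.
Step 6: frontier [0–4 4, 4–5 15, 4–6 11] → take 0–4 (4); add 4.
MST edges: 1–2, 1–5, 1–3, 3–6, 0–3, 0–4; total weight 3+1+3+5+11+4 = 27.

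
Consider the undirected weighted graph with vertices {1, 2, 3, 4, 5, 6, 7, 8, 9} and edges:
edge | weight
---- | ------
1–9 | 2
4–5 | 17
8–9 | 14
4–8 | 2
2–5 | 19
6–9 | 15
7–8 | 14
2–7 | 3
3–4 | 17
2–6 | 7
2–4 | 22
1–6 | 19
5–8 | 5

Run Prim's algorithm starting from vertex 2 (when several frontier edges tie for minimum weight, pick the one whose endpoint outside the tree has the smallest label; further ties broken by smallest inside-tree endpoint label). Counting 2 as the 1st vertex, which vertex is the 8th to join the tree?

Prim's algorithm from 2:
Step 1: cheapest edge leaving the tree is 2–7 (3); add 7.
Step 2: cheapest edge leaving the tree is 2–6 (7); add 6.
Step 3: cheapest edge leaving the tree is 7–8 (14); add 8.
Step 4: cheapest edge leaving the tree is 4–8 (2); add 4.
Step 5: cheapest edge leaving the tree is 5–8 (5); add 5.
Step 6: cheapest edge leaving the tree is 8–9 (14); add 9.
Step 7: cheapest edge leaving the tree is 1–9 (2); add 1.
Step 8: cheapest edge leaving the tree is 3–4 (17); add 3.
Vertex order: 2, 7, 6, 8, 4, 5, 9, 1, 3. The 8th vertex is 1.

1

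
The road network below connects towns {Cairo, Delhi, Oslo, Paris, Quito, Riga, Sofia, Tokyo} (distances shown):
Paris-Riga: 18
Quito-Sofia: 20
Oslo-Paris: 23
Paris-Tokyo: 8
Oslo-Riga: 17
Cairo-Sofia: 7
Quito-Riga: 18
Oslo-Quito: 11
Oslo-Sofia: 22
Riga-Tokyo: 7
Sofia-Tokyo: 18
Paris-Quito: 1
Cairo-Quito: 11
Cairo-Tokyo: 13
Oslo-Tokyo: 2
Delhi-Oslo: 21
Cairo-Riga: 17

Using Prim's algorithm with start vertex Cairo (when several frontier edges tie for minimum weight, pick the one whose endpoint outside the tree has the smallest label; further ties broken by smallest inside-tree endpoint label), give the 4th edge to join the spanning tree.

Paris-Tokyo

Prim's algorithm from Cairo:
Step 1: cheapest edge leaving the tree is Cairo-Sofia (7); add Sofia.
Step 2: cheapest edge leaving the tree is Cairo-Quito (11); add Quito.
Step 3: cheapest edge leaving the tree is Paris-Quito (1); add Paris.
Step 4: cheapest edge leaving the tree is Paris-Tokyo (8); add Tokyo.
Step 5: cheapest edge leaving the tree is Oslo-Tokyo (2); add Oslo.
Step 6: cheapest edge leaving the tree is Riga-Tokyo (7); add Riga.
Step 7: cheapest edge leaving the tree is Delhi-Oslo (21); add Delhi.
The 4th edge added is Paris-Tokyo.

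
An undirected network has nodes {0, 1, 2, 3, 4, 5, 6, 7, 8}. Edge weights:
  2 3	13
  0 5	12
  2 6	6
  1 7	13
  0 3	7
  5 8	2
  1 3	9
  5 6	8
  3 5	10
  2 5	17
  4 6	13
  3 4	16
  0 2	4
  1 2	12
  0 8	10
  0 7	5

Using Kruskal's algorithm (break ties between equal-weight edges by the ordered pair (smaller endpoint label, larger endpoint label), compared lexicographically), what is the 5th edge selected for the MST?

0-3

Kruskal's algorithm — process edges by increasing weight (ties by edge label):
5 8 (2): add — endpoints in different components.
0 2 (4): add — endpoints in different components.
0 7 (5): add — endpoints in different components.
2 6 (6): add — endpoints in different components.
0 3 (7): add — endpoints in different components.
5 6 (8): add — endpoints in different components.
1 3 (9): add — endpoints in different components.
0 8 (10): skip — 0 and 8 already connected.
3 5 (10): skip — 3 and 5 already connected.
0 5 (12): skip — 0 and 5 already connected.
1 2 (12): skip — 1 and 2 already connected.
1 7 (13): skip — 1 and 7 already connected.
2 3 (13): skip — 2 and 3 already connected.
4 6 (13): add — endpoints in different components.
The 5th edge added is 0 3.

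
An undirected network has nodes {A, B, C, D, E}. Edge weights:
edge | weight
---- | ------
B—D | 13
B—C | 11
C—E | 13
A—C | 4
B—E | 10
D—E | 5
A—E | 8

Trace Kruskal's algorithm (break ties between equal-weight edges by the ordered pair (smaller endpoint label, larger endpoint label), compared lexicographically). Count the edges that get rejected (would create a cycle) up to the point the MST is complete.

0

Sort edges by weight, then run Kruskal:
A—C (4): add. Components now {A,C} {B} {D} {E}
D—E (5): add. Components now {A,C} {B} {D,E}
A—E (8): add. Components now {A,C,D,E} {B}
B—E (10): add. Components now {A,B,C,D,E}
Edges rejected before the tree was complete: 0.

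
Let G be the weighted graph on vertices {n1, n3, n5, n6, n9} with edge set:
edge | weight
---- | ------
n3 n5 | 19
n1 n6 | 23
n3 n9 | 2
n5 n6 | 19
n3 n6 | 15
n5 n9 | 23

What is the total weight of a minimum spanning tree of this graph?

Kruskal's algorithm — process edges by increasing weight (ties by edge label):
n3 n9 (2): add. Components now {n5} {n3,n9} {n6} {n1}
n3 n6 (15): add. Components now {n5} {n3,n6,n9} {n1}
n3 n5 (19): add. Components now {n3,n5,n6,n9} {n1}
n5 n6 (19): skip — n5 and n6 already connected.
n1 n6 (23): add. Components now {n1,n3,n5,n6,n9}
MST edges: n3 n9, n3 n6, n3 n5, n1 n6; total weight 2+15+19+23 = 59.

59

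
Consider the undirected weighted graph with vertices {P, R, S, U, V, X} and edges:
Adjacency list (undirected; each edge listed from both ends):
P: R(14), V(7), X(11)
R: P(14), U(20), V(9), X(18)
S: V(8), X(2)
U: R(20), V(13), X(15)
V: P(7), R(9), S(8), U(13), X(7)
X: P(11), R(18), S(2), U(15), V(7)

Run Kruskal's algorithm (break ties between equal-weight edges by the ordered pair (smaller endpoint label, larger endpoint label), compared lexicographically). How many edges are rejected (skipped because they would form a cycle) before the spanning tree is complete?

2

Sort edges by weight, then run Kruskal:
S X (2): add. Components now {S,X} {U} {V} {P} {R}
P V (7): add. Components now {S,X} {U} {P,V} {R}
V X (7): add. Components now {P,S,V,X} {U} {R}
S V (8): skip — V and S already connected.
R V (9): add. Components now {P,R,S,V,X} {U}
P X (11): skip — X and P already connected.
U V (13): add. Components now {P,R,S,U,V,X}
Edges rejected before the tree was complete: 2.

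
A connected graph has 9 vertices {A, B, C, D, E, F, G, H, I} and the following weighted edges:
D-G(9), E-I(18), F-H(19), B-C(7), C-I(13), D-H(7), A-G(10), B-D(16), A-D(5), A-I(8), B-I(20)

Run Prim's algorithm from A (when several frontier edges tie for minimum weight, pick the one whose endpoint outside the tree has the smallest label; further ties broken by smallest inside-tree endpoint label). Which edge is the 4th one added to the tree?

D-G

Grow the tree from A using Prim:
Step 1: frontier [A-D 5, A-I 8, A-G 10] → take A-D (5); add D.
Step 2: frontier [A-I 8, A-G 10, D-H 7, D-G 9, B-D 16] → take D-H (7); add H.
Step 3: frontier [A-I 8, A-G 10, D-G 9, B-D 16, F-H 19] → take A-I (8); add I.
Step 4: frontier [A-G 10, D-G 9, B-D 16, F-H 19, C-I 13, E-I 18, B-I 20] → take D-G (9); add G.
Step 5: frontier [B-D 16, F-H 19, C-I 13, E-I 18, B-I 20] → take C-I (13); add C.
Step 6: frontier [B-C 7, B-D 16, F-H 19, E-I 18, B-I 20] → take B-C (7); add B.
Step 7: frontier [F-H 19, E-I 18] → take E-I (18); add E.
Step 8: frontier [F-H 19] → take F-H (19); add F.
The 4th edge added is D-G.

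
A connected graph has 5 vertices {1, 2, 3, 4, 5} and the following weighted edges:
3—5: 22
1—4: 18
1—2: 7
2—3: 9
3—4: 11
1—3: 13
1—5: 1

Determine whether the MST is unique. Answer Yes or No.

Sort edges by weight, then run Kruskal:
1—5 (1): add — endpoints in different components.
1—2 (7): add — endpoints in different components.
2—3 (9): add — endpoints in different components.
3—4 (11): add — endpoints in different components.
Every non-tree edge has weight strictly greater than the heaviest edge on the tree path between its endpoints, so the MST is unique.

Yes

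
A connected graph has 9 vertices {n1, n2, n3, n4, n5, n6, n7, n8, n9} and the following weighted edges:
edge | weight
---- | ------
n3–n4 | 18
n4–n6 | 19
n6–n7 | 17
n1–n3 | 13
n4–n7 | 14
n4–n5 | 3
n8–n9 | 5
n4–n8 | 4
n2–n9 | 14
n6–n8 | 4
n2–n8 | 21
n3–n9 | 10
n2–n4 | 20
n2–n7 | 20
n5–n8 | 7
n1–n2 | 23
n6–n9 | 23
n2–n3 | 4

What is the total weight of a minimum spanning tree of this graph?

Grow the tree from n9 using Prim:
Step 1: cheapest edge leaving the tree is n8–n9 (5); add n8.
Step 2: cheapest edge leaving the tree is n4–n8 (4); add n4.
Step 3: cheapest edge leaving the tree is n4–n5 (3); add n5.
Step 4: cheapest edge leaving the tree is n6–n8 (4); add n6.
Step 5: cheapest edge leaving the tree is n3–n9 (10); add n3.
Step 6: cheapest edge leaving the tree is n2–n3 (4); add n2.
Step 7: cheapest edge leaving the tree is n1–n3 (13); add n1.
Step 8: cheapest edge leaving the tree is n4–n7 (14); add n7.
MST edges: n8–n9, n4–n8, n4–n5, n6–n8, n3–n9, n2–n3, n1–n3, n4–n7; total weight 5+4+3+4+10+4+13+14 = 57.

57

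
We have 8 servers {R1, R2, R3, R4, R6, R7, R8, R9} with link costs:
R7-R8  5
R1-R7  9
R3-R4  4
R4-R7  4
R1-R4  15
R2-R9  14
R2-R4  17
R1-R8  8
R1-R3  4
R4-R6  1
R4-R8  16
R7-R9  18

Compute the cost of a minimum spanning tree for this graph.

49

Prim's algorithm from R1:
Step 1: frontier [R1-R3 4, R1-R8 8, R1-R7 9, R1-R4 15] → take R1-R3 (4); add R3.
Step 2: frontier [R1-R8 8, R1-R7 9, R1-R4 15, R3-R4 4] → take R3-R4 (4); add R4.
Step 3: frontier [R1-R8 8, R1-R7 9, R4-R6 1, R4-R7 4, R4-R8 16, R2-R4 17] → take R4-R6 (1); add R6.
Step 4: frontier [R1-R8 8, R1-R7 9, R4-R7 4, R4-R8 16, R2-R4 17] → take R4-R7 (4); add R7.
Step 5: frontier [R1-R8 8, R4-R8 16, R2-R4 17, R7-R8 5, R7-R9 18] → take R7-R8 (5); add R8.
Step 6: frontier [R2-R4 17, R7-R9 18] → take R2-R4 (17); add R2.
Step 7: frontier [R2-R9 14, R7-R9 18] → take R2-R9 (14); add R9.
MST edges: R1-R3, R3-R4, R4-R6, R4-R7, R7-R8, R2-R4, R2-R9; total weight 4+4+1+4+5+17+14 = 49.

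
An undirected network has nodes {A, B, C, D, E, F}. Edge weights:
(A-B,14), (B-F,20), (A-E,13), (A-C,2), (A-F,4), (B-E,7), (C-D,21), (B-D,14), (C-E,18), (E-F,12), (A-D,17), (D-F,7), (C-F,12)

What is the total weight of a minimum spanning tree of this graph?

32

Prim, starting at D.
Step 1: frontier [D-F 7, B-D 14, A-D 17, C-D 21] → take D-F (7); add F.
Step 2: frontier [B-D 14, A-D 17, C-D 21, A-F 4, C-F 12, E-F 12, B-F 20] → take A-F (4); add A.
Step 3: frontier [A-C 2, A-E 13, A-B 14, B-D 14, C-D 21, C-F 12, E-F 12, B-F 20] → take A-C (2); add C.
Step 4: frontier [A-E 13, A-B 14, C-E 18, B-D 14, E-F 12, B-F 20] → take E-F (12); add E.
Step 5: frontier [A-B 14, B-D 14, B-E 7, B-F 20] → take B-E (7); add B.
MST edges: D-F, A-F, A-C, E-F, B-E; total weight 7+4+2+12+7 = 32.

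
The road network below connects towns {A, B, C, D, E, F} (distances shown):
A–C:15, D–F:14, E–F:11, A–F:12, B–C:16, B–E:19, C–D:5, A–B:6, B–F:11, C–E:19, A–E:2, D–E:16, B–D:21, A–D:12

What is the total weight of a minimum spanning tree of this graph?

36

Sort edges by weight, then run Kruskal:
A–E (2): add. Components now {A,E} {B} {C} {D} {F}
C–D (5): add. Components now {A,E} {B} {C,D} {F}
A–B (6): add. Components now {A,B,E} {C,D} {F}
B–F (11): add. Components now {A,B,E,F} {C,D}
E–F (11): skip — E and F already connected.
A–D (12): add. Components now {A,B,C,D,E,F}
MST edges: A–E, C–D, A–B, B–F, A–D; total weight 2+5+6+11+12 = 36.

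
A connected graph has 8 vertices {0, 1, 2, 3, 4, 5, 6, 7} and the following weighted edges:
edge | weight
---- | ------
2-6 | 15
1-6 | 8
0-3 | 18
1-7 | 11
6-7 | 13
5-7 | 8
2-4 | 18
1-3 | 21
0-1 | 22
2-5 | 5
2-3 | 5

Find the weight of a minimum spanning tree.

73

Prim, starting at 4.
Step 1: cheapest edge leaving the tree is 2-4 (18); add 2.
Step 2: cheapest edge leaving the tree is 2-3 (5); add 3.
Step 3: cheapest edge leaving the tree is 2-5 (5); add 5.
Step 4: cheapest edge leaving the tree is 5-7 (8); add 7.
Step 5: cheapest edge leaving the tree is 1-7 (11); add 1.
Step 6: cheapest edge leaving the tree is 1-6 (8); add 6.
Step 7: cheapest edge leaving the tree is 0-3 (18); add 0.
MST edges: 2-4, 2-3, 2-5, 5-7, 1-7, 1-6, 0-3; total weight 18+5+5+8+11+8+18 = 73.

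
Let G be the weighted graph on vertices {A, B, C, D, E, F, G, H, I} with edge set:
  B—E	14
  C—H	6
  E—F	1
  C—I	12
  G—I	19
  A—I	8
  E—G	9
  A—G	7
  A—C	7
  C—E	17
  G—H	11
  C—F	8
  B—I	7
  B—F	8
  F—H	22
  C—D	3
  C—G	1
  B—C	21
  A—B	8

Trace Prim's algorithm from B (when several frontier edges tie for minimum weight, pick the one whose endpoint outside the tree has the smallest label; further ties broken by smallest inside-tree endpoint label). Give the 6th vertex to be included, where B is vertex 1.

D

Prim's algorithm from B:
Step 1: cheapest edge leaving the tree is B—I (7); add I.
Step 2: cheapest edge leaving the tree is A—B (8); add A.
Step 3: cheapest edge leaving the tree is A—C (7); add C.
Step 4: cheapest edge leaving the tree is C—G (1); add G.
Step 5: cheapest edge leaving the tree is C—D (3); add D.
Step 6: cheapest edge leaving the tree is C—H (6); add H.
Step 7: cheapest edge leaving the tree is B—F (8); add F.
Step 8: cheapest edge leaving the tree is E—F (1); add E.
Vertex order: B, I, A, C, G, D, H, F, E. The 6th vertex is D.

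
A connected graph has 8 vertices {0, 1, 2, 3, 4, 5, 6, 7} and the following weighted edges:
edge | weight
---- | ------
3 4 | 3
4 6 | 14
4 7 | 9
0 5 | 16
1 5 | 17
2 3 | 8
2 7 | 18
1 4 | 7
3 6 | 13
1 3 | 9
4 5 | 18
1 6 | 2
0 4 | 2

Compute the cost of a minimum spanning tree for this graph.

Sort edges by weight, then run Kruskal:
0 4 (2): add — endpoints in different components.
1 6 (2): add — endpoints in different components.
3 4 (3): add — endpoints in different components.
1 4 (7): add — endpoints in different components.
2 3 (8): add — endpoints in different components.
1 3 (9): skip — 1 and 3 already connected.
4 7 (9): add — endpoints in different components.
3 6 (13): skip — 3 and 6 already connected.
4 6 (14): skip — 4 and 6 already connected.
0 5 (16): add — endpoints in different components.
MST edges: 0 4, 1 6, 3 4, 1 4, 2 3, 4 7, 0 5; total weight 2+2+3+7+8+9+16 = 47.

47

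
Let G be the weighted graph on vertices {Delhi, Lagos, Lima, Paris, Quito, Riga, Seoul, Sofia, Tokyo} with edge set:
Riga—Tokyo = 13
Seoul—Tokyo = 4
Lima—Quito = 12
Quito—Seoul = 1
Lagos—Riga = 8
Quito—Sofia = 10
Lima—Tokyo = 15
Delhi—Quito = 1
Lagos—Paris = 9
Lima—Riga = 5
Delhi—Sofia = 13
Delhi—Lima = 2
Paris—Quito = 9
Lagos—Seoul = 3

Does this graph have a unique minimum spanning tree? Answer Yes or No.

Kruskal's algorithm — process edges by increasing weight (ties by edge label):
Delhi—Quito (1): add — endpoints in different components.
Quito—Seoul (1): add — endpoints in different components.
Delhi—Lima (2): add — endpoints in different components.
Lagos—Seoul (3): add — endpoints in different components.
Seoul—Tokyo (4): add — endpoints in different components.
Lima—Riga (5): add — endpoints in different components.
Lagos—Riga (8): skip — Lagos and Riga already connected.
Lagos—Paris (9): add — endpoints in different components.
Paris—Quito (9): skip — Quito and Paris already connected.
Quito—Sofia (10): add — endpoints in different components.
Non-tree edge Paris—Quito has weight 9, equal to the heaviest edge on its tree cycle — swapping gives another MST of the same weight. Not unique.

No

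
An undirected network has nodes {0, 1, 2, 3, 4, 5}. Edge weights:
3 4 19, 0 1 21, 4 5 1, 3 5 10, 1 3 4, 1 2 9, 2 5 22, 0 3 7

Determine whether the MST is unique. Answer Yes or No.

Yes

Sort edges by weight, then run Kruskal:
4 5 (1): add. Components now {0} {1} {2} {3} {4,5}
1 3 (4): add. Components now {0} {1,3} {2} {4,5}
0 3 (7): add. Components now {0,1,3} {2} {4,5}
1 2 (9): add. Components now {0,1,2,3} {4,5}
3 5 (10): add. Components now {0,1,2,3,4,5}
Every non-tree edge has weight strictly greater than the heaviest edge on the tree path between its endpoints, so the MST is unique.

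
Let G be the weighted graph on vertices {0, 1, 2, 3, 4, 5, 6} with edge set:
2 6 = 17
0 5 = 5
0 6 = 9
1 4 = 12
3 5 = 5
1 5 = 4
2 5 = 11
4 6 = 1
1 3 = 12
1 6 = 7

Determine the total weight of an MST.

Grow the tree from 5 using Prim:
Step 1: frontier [1 5 4, 0 5 5, 3 5 5, 2 5 11] → take 1 5 (4); add 1.
Step 2: frontier [1 6 7, 1 3 12, 1 4 12, 0 5 5, 3 5 5, 2 5 11] → take 0 5 (5); add 0.
Step 3: frontier [0 6 9, 1 6 7, 1 3 12, 1 4 12, 3 5 5, 2 5 11] → take 3 5 (5); add 3.
Step 4: frontier [0 6 9, 1 6 7, 1 4 12, 2 5 11] → take 1 6 (7); add 6.
Step 5: frontier [1 4 12, 2 5 11, 4 6 1, 2 6 17] → take 4 6 (1); add 4.
Step 6: frontier [2 5 11, 2 6 17] → take 2 5 (11); add 2.
MST edges: 1 5, 0 5, 3 5, 1 6, 4 6, 2 5; total weight 4+5+5+7+1+11 = 33.

33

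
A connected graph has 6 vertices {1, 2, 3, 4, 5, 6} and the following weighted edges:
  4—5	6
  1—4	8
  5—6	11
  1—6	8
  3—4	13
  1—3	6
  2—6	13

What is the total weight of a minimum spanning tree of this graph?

41

Kruskal's algorithm — process edges by increasing weight (ties by edge label):
1—3 (6): add. Components now {1,3} {2} {4} {5} {6}
4—5 (6): add. Components now {1,3} {2} {4,5} {6}
1—4 (8): add. Components now {1,3,4,5} {2} {6}
1—6 (8): add. Components now {1,3,4,5,6} {2}
5—6 (11): skip — 5 and 6 already connected.
2—6 (13): add. Components now {1,2,3,4,5,6}
MST edges: 1—3, 4—5, 1—4, 1—6, 2—6; total weight 6+6+8+8+13 = 41.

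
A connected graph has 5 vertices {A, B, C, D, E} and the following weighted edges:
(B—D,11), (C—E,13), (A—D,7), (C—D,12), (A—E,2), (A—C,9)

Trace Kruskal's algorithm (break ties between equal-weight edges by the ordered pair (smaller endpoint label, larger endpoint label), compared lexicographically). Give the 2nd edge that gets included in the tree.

A-D

Kruskal's algorithm — process edges by increasing weight (ties by edge label):
A—E (2): add. Components now {A,E} {B} {C} {D}
A—D (7): add. Components now {A,D,E} {B} {C}
A—C (9): add. Components now {A,C,D,E} {B}
B—D (11): add. Components now {A,B,C,D,E}
The 2nd edge added is A—D.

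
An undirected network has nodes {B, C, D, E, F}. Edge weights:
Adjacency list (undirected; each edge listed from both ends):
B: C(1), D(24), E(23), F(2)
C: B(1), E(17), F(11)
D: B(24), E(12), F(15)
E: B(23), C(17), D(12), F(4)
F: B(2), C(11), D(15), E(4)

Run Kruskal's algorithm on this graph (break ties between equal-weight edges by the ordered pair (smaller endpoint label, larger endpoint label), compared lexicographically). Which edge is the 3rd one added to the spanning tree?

Kruskal's algorithm — process edges by increasing weight (ties by edge label):
B C (1): add — endpoints in different components.
B F (2): add — endpoints in different components.
E F (4): add — endpoints in different components.
C F (11): skip — C and F already connected.
D E (12): add — endpoints in different components.
The 3rd edge added is E F.

E-F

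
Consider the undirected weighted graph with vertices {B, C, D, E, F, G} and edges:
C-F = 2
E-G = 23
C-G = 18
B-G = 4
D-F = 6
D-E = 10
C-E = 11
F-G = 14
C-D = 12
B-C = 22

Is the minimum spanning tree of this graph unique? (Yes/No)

Yes

Kruskal: consider edges lightest-first.
C-F (2): add. Components now {B} {C,F} {D} {E} {G}
B-G (4): add. Components now {B,G} {C,F} {D} {E}
D-F (6): add. Components now {B,G} {C,D,F} {E}
D-E (10): add. Components now {B,G} {C,D,E,F}
C-E (11): skip — C and E already connected.
C-D (12): skip — C and D already connected.
F-G (14): add. Components now {B,C,D,E,F,G}
Every non-tree edge has weight strictly greater than the heaviest edge on the tree path between its endpoints, so the MST is unique.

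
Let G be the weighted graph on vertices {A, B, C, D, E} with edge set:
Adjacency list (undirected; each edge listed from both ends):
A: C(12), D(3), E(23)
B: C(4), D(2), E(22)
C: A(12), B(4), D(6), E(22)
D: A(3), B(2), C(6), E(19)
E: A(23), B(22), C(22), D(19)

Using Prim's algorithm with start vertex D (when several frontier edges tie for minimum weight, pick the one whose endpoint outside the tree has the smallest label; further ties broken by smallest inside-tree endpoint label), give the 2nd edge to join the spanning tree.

A-D

Prim's algorithm from D:
Step 1: frontier [B D 2, A D 3, C D 6, D E 19] → take B D (2); add B.
Step 2: frontier [B C 4, B E 22, A D 3, C D 6, D E 19] → take A D (3); add A.
Step 3: frontier [A C 12, A E 23, B C 4, B E 22, C D 6, D E 19] → take B C (4); add C.
Step 4: frontier [A E 23, B E 22, C E 22, D E 19] → take D E (19); add E.
The 2nd edge added is A D.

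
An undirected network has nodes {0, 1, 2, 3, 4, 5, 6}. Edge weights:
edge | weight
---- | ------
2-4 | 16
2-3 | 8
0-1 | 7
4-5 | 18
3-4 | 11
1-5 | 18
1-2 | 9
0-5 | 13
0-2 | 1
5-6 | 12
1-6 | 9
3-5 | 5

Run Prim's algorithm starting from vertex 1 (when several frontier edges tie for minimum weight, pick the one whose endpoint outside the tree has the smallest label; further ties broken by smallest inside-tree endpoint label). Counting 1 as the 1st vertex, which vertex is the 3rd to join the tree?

Prim's algorithm from 1:
Step 1: cheapest edge leaving the tree is 0-1 (7); add 0.
Step 2: cheapest edge leaving the tree is 0-2 (1); add 2.
Step 3: cheapest edge leaving the tree is 2-3 (8); add 3.
Step 4: cheapest edge leaving the tree is 3-5 (5); add 5.
Step 5: cheapest edge leaving the tree is 1-6 (9); add 6.
Step 6: cheapest edge leaving the tree is 3-4 (11); add 4.
Vertex order: 1, 0, 2, 3, 5, 6, 4. The 3rd vertex is 2.

2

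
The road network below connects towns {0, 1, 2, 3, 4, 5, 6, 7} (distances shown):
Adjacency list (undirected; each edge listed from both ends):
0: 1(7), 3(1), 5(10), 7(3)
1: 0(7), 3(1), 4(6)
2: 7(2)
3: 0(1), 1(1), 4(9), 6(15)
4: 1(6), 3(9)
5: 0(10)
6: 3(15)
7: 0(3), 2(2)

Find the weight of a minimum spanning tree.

38

Grow the tree from 3 using Prim:
Step 1: cheapest edge leaving the tree is 0 3 (1); add 0.
Step 2: cheapest edge leaving the tree is 1 3 (1); add 1.
Step 3: cheapest edge leaving the tree is 0 7 (3); add 7.
Step 4: cheapest edge leaving the tree is 2 7 (2); add 2.
Step 5: cheapest edge leaving the tree is 1 4 (6); add 4.
Step 6: cheapest edge leaving the tree is 0 5 (10); add 5.
Step 7: cheapest edge leaving the tree is 3 6 (15); add 6.
MST edges: 0 3, 1 3, 0 7, 2 7, 1 4, 0 5, 3 6; total weight 1+1+3+2+6+10+15 = 38.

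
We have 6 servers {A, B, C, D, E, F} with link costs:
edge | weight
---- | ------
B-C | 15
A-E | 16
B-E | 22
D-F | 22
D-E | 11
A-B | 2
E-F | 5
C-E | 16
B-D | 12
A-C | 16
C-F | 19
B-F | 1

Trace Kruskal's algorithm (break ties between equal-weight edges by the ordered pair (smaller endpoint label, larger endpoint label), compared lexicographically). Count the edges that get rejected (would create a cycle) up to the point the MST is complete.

1

Kruskal's algorithm — process edges by increasing weight (ties by edge label):
B-F (1): add. Components now {A} {B,F} {C} {D} {E}
A-B (2): add. Components now {A,B,F} {C} {D} {E}
E-F (5): add. Components now {A,B,E,F} {C} {D}
D-E (11): add. Components now {A,B,D,E,F} {C}
B-D (12): skip — B and D already connected.
B-C (15): add. Components now {A,B,C,D,E,F}
Edges rejected before the tree was complete: 1.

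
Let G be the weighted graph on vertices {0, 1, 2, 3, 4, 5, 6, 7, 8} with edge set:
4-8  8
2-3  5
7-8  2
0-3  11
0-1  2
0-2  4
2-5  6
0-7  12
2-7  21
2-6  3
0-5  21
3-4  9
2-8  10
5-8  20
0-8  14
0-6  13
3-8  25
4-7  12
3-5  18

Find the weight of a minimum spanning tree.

39

Grow the tree from 6 using Prim:
Step 1: cheapest edge leaving the tree is 2-6 (3); add 2.
Step 2: cheapest edge leaving the tree is 0-2 (4); add 0.
Step 3: cheapest edge leaving the tree is 0-1 (2); add 1.
Step 4: cheapest edge leaving the tree is 2-3 (5); add 3.
Step 5: cheapest edge leaving the tree is 2-5 (6); add 5.
Step 6: cheapest edge leaving the tree is 3-4 (9); add 4.
Step 7: cheapest edge leaving the tree is 4-8 (8); add 8.
Step 8: cheapest edge leaving the tree is 7-8 (2); add 7.
MST edges: 2-6, 0-2, 0-1, 2-3, 2-5, 3-4, 4-8, 7-8; total weight 3+4+2+5+6+9+8+2 = 39.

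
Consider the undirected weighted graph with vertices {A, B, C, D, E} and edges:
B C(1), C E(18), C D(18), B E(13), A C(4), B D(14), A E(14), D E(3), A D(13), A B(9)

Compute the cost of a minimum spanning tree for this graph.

Grow the tree from A using Prim:
Step 1: frontier [A C 4, A B 9, A D 13, A E 14] → take A C (4); add C.
Step 2: frontier [A B 9, A D 13, A E 14, B C 1, C D 18, C E 18] → take B C (1); add B.
Step 3: frontier [A D 13, A E 14, B E 13, B D 14, C D 18, C E 18] → take A D (13); add D.
Step 4: frontier [A E 14, B E 13, C E 18, D E 3] → take D E (3); add E.
MST edges: A C, B C, A D, D E; total weight 4+1+13+3 = 21.

21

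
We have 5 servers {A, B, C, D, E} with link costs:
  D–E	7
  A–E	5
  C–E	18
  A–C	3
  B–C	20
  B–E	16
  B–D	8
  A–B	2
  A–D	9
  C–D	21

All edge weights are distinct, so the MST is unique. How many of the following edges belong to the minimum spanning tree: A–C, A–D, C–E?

1

Kruskal's algorithm — process edges by increasing weight (ties by edge label):
A–B (2): add — endpoints in different components.
A–C (3): add — endpoints in different components.
A–E (5): add — endpoints in different components.
D–E (7): add — endpoints in different components.
MST edge set: {A–B, A–C, A–E, D–E}.
Of the listed edges, {A–C} are in the MST → 1.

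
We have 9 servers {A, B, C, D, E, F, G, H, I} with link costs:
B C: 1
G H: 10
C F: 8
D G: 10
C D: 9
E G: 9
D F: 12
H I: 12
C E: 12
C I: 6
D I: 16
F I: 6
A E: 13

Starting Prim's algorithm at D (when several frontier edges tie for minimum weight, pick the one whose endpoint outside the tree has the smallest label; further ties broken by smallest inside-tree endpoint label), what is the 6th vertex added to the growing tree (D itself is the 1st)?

Prim's algorithm from D:
Step 1: cheapest edge leaving the tree is C D (9); add C.
Step 2: cheapest edge leaving the tree is B C (1); add B.
Step 3: cheapest edge leaving the tree is C I (6); add I.
Step 4: cheapest edge leaving the tree is F I (6); add F.
Step 5: cheapest edge leaving the tree is D G (10); add G.
Step 6: cheapest edge leaving the tree is E G (9); add E.
Step 7: cheapest edge leaving the tree is G H (10); add H.
Step 8: cheapest edge leaving the tree is A E (13); add A.
Vertex order: D, C, B, I, F, G, E, H, A. The 6th vertex is G.

G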